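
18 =18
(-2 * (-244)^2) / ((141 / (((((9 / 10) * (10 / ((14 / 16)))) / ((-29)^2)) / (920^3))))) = -11163 / 841618765750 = -0.00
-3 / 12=-1 / 4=-0.25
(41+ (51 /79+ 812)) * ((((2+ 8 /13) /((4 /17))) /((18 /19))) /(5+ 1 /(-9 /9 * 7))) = 76238659 /36972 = 2062.06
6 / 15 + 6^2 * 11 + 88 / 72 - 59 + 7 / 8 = 122219 / 360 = 339.50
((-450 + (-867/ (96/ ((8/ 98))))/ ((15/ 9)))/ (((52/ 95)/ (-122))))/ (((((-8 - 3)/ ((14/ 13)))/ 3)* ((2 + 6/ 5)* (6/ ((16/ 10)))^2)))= -341080951/ 520520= -655.27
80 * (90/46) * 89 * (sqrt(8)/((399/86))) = 18369600 * sqrt(2)/3059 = 8492.49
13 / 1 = 13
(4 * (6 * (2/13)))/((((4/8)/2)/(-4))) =-768/13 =-59.08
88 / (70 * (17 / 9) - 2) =198 / 293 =0.68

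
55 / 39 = 1.41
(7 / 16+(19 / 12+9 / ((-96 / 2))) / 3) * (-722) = -23465 / 36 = -651.81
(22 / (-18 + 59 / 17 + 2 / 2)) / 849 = -187 / 97635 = -0.00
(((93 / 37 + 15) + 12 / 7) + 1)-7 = 3426 / 259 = 13.23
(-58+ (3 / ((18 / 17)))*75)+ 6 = 321 / 2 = 160.50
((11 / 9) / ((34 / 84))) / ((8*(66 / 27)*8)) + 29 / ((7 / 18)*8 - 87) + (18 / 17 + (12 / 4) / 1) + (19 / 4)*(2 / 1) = 13.23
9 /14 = 0.64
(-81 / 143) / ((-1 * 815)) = 81 / 116545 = 0.00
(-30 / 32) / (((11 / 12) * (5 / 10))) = -45 / 22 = -2.05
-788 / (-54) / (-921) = -0.02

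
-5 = -5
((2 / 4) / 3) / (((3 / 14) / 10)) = 70 / 9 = 7.78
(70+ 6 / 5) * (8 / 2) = 1424 / 5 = 284.80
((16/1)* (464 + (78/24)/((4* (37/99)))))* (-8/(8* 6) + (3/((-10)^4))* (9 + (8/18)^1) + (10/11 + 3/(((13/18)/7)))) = 282459650809/1269840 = 222437.20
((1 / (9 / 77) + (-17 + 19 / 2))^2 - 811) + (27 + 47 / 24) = -506041 / 648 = -780.93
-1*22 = -22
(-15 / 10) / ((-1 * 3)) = 1 / 2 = 0.50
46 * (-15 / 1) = -690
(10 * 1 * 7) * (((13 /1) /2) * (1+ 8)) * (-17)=-69615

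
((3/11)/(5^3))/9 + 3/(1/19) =235126/4125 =57.00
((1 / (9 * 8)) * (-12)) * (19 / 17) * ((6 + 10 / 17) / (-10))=532 / 4335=0.12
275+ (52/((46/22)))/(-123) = 777403/2829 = 274.80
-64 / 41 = -1.56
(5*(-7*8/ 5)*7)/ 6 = -196/ 3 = -65.33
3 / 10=0.30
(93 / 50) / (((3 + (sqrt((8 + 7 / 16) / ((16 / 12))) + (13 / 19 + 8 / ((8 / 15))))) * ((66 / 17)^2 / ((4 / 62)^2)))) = 12475552 / 445584759675 -1251948 * sqrt(5) / 742641266125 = 0.00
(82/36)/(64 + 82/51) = 697/20076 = 0.03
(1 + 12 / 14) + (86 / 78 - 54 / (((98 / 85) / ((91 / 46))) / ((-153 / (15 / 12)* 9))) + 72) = 91623182 / 897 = 102144.02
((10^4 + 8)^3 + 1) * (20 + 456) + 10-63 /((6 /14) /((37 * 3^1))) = 477143314147881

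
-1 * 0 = 0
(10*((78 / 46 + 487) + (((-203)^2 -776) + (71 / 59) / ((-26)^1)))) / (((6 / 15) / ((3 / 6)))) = 36094940825 / 70564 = 511520.62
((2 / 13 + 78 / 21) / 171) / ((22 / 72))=128 / 1729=0.07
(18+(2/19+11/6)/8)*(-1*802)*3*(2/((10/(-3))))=20014311/760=26334.62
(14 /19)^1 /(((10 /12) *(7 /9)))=108 /95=1.14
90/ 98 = 0.92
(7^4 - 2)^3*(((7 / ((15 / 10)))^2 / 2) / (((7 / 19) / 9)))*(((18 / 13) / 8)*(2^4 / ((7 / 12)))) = 226651233698784 / 13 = 17434710284521.85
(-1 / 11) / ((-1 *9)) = 0.01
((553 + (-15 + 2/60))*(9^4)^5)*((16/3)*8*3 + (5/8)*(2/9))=33527434037763132456112179/40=838185850944078311402804.50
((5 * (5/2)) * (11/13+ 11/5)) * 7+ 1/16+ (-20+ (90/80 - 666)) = -87001/208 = -418.27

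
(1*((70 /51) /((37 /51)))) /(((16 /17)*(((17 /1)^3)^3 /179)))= 6265 /2064824202536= 0.00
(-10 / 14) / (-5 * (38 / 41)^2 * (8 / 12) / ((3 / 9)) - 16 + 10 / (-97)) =815285 / 28184814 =0.03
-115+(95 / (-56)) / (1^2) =-6535 / 56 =-116.70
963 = 963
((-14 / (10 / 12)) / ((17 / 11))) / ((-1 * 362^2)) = 231 / 2784685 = 0.00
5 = 5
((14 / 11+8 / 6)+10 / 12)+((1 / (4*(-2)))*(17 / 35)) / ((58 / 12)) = 459127 / 133980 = 3.43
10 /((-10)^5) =-1 /10000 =-0.00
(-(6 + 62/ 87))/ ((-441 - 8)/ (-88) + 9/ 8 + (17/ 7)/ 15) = -449680/ 428011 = -1.05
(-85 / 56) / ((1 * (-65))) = 17 / 728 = 0.02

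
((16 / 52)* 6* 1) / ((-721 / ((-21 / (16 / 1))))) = 9 / 2678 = 0.00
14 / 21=2 / 3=0.67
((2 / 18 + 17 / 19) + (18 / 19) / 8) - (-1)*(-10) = -6071 / 684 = -8.88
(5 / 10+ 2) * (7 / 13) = 35 / 26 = 1.35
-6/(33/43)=-86/11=-7.82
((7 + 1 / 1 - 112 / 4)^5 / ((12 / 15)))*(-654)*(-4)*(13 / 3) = -45344000000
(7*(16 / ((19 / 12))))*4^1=5376 / 19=282.95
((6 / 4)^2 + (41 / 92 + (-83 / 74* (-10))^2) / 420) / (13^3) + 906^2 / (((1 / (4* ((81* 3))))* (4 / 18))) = 59608440094817233567 / 16602465360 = 3590336664.00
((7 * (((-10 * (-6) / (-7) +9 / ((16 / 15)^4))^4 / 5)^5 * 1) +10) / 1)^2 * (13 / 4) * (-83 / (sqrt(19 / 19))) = -1258256482880948734483392993230676034863222806684501152361590157900514264587454356066336422622530481498913929769245962757561190590061352529406258322377694602632143394604818762576528930321471708273972540892622779495345548439471308975 / 2371279445557741732782945645528737283753757615811681203221771051628910866156181507969135740010150124606327921097629362745658320736627886700877357686580014679492588762224174554833606876325321045702357568238535400397870722973696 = -530623.45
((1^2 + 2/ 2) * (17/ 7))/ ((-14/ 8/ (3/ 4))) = -102/ 49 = -2.08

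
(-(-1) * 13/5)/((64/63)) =819/320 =2.56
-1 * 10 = -10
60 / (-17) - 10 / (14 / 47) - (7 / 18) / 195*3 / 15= -77484083 / 2088450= -37.10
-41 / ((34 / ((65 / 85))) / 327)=-174291 / 578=-301.54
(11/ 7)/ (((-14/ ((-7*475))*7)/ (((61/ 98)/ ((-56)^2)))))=318725/ 30118144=0.01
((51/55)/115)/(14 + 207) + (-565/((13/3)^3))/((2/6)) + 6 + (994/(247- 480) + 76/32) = -433129596477/25902190600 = -16.72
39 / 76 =0.51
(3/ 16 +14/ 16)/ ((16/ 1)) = 17/ 256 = 0.07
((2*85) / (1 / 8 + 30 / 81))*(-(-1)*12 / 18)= 24480 / 107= 228.79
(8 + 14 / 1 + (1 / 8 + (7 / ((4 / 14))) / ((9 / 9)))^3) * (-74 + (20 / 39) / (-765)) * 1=-1690439973497 / 1527552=-1106633.34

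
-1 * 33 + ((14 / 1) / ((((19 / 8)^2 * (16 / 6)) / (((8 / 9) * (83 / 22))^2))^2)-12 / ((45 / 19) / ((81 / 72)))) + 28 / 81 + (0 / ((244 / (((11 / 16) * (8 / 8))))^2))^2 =-424632846887923 / 13909536957690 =-30.53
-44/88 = -1/2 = -0.50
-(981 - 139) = -842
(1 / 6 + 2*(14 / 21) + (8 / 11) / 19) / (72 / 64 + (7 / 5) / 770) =1.37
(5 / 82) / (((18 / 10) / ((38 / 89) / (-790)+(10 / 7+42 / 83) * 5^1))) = 987800305 / 3014738118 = 0.33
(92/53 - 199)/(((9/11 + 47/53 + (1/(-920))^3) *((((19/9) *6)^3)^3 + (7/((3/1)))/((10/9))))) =-17626719635395200000/1278798846230760131211273191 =-0.00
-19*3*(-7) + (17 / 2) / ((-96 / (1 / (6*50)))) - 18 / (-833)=19145361839 / 47980800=399.02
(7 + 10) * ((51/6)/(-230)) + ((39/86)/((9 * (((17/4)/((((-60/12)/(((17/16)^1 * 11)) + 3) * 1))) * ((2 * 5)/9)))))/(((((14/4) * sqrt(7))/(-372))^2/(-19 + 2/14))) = -11472318092299/13725124420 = -835.86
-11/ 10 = -1.10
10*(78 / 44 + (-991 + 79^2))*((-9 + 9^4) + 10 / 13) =49211526270 / 143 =344136547.34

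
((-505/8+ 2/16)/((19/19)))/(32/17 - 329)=0.19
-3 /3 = -1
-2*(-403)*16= 12896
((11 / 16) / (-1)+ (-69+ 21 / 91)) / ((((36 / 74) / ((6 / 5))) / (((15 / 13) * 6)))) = -1603617 / 1352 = -1186.11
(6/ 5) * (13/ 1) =78/ 5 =15.60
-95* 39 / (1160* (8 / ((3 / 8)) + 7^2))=-2223 / 48952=-0.05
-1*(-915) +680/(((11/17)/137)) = 1593785/11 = 144889.55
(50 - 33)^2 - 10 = 279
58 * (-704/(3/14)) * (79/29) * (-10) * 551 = 8580436480/3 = 2860145493.33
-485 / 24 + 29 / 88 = -656 / 33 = -19.88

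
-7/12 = -0.58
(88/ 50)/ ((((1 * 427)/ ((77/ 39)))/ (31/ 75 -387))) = -14033096/ 4460625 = -3.15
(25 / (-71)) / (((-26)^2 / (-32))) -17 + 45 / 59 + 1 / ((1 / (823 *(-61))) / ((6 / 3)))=-71093007288 / 707941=-100422.22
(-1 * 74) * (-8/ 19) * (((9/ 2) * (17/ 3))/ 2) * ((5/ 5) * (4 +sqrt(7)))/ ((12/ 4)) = 2516 * sqrt(7)/ 19 +10064/ 19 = 880.04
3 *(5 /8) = 1.88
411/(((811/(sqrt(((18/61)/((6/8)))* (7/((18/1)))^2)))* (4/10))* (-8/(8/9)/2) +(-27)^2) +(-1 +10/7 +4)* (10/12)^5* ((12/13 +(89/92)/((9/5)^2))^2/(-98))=-3888745* sqrt(366)/1067192037 -1437448133543650479725/40382713379779097693184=-0.11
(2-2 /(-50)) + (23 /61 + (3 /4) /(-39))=190147 /79300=2.40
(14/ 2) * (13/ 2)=91/ 2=45.50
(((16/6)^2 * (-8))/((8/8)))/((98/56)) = -2048/63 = -32.51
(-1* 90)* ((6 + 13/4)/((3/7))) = -3885/2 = -1942.50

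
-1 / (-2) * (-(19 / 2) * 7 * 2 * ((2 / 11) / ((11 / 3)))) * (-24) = 9576 / 121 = 79.14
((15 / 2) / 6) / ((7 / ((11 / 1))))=55 / 28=1.96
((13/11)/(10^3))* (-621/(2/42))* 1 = -169533/11000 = -15.41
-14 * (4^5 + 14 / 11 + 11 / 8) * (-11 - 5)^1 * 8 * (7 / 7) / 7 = 2891040 / 11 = 262821.82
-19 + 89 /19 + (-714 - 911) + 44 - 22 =-30729 /19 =-1617.32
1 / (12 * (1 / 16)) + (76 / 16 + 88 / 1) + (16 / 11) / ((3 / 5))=12739 / 132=96.51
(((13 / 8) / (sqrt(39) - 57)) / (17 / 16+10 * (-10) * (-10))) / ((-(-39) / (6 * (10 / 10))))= -2 / 451005 - 2 * sqrt(39) / 25707285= -0.00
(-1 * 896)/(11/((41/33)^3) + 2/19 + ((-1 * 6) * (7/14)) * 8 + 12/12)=586655552/11234901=52.22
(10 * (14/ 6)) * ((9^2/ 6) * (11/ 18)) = 385/ 2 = 192.50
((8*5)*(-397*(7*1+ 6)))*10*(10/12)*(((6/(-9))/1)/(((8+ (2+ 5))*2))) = 1032200/27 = 38229.63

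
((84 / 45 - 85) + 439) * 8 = 42704 / 15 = 2846.93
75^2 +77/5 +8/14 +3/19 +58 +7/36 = 5699.32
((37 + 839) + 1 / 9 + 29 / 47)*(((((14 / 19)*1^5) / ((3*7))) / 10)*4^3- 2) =-187653136 / 120555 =-1556.58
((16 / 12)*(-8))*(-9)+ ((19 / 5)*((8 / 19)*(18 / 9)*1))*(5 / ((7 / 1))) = 688 / 7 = 98.29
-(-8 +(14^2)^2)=-38408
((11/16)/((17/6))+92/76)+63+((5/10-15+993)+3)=2702743/2584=1045.95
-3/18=-1/6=-0.17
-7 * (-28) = 196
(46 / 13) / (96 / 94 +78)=1081 / 24141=0.04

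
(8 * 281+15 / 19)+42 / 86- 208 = 1667724 / 817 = 2041.28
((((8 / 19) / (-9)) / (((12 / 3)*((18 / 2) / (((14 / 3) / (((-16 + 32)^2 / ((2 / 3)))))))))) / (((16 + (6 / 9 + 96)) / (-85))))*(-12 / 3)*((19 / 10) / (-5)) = 119 / 6570720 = 0.00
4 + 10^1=14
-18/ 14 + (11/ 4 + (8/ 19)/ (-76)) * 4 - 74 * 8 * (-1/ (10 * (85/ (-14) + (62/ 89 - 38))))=5686352668/ 682858575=8.33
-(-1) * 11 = 11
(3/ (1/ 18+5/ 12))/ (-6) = -18/ 17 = -1.06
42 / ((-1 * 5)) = -8.40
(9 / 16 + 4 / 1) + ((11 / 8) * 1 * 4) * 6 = 601 / 16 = 37.56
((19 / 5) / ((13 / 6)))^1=114 / 65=1.75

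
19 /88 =0.22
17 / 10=1.70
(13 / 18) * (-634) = -4121 / 9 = -457.89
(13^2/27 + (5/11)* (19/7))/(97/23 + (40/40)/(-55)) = 895735/501984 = 1.78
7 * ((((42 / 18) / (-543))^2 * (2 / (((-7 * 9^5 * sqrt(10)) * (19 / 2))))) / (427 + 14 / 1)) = -2 * sqrt(10) / 133974094534695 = -0.00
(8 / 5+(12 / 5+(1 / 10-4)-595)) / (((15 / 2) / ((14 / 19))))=-27762 / 475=-58.45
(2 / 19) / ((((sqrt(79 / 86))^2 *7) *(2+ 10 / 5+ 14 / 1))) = 86 / 94563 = 0.00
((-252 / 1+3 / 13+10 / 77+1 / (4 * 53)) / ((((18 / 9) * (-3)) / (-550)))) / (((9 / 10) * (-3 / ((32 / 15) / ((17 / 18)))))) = 42719912800 / 2213757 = 19297.47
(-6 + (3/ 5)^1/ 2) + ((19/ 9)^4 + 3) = 17.16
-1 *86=-86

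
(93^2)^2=74805201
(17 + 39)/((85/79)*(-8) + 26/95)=-6.72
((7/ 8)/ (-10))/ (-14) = 1/ 160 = 0.01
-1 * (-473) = 473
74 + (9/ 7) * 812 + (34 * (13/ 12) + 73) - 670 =557.83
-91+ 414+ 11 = 334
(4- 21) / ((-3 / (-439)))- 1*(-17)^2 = -8330 / 3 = -2776.67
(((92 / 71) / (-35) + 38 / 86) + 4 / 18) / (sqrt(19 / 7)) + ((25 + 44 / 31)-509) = -14960 / 31 + 31739 *sqrt(133) / 961695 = -482.20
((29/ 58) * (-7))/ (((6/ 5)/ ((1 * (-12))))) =35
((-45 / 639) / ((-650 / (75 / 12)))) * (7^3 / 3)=1715 / 22152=0.08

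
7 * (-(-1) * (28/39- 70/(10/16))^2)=86685.86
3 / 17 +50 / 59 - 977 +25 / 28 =-27384237 / 28084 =-975.08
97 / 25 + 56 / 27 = 4019 / 675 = 5.95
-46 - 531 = -577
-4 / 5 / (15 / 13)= -52 / 75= -0.69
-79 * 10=-790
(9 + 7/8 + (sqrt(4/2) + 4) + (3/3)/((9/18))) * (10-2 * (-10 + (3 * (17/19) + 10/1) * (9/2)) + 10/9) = -1435.81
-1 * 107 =-107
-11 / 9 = -1.22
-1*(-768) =768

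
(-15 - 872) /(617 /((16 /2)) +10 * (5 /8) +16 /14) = -49672 /4733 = -10.49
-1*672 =-672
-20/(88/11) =-5/2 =-2.50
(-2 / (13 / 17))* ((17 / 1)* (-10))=5780 / 13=444.62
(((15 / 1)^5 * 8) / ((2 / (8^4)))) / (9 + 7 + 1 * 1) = 12441600000 / 17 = 731858823.53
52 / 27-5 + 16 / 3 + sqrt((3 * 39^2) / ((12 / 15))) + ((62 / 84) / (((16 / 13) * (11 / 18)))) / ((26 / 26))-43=-1322557 / 33264 + 39 * sqrt(15) / 2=35.76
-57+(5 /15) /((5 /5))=-170 /3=-56.67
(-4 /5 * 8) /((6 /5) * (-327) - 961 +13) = 16 /3351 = 0.00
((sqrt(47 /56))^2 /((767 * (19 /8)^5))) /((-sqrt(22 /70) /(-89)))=17133568 * sqrt(385) /146235930841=0.00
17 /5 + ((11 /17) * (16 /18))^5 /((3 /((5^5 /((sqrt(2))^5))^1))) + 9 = 2061452800000 * sqrt(2) /251523407979 + 62 /5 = 23.99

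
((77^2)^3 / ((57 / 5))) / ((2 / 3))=1042111900445 / 38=27423997380.13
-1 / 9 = -0.11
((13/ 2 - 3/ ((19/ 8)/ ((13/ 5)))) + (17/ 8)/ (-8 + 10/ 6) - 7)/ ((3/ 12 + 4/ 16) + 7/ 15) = -9393/ 2204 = -4.26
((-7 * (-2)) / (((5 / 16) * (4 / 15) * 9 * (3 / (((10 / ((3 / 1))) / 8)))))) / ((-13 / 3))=-70 / 117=-0.60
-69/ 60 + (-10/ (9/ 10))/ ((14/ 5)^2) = -22643/ 8820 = -2.57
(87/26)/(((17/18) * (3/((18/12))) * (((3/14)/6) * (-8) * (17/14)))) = -38367/7514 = -5.11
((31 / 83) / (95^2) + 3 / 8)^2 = 5051134885729 / 35911254760000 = 0.14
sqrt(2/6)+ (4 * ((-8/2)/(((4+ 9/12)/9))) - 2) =-614/19+ sqrt(3)/3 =-31.74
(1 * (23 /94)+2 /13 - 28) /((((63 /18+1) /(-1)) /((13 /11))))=11243 /1551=7.25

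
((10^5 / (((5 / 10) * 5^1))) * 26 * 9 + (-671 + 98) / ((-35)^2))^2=131469142859964328329 / 1500625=87609591243624.71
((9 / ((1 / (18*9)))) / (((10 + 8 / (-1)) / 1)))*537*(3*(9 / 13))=10569771 / 13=813059.31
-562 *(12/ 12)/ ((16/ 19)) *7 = -37373/ 8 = -4671.62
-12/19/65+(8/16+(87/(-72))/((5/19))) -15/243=-666331/160056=-4.16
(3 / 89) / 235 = 3 / 20915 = 0.00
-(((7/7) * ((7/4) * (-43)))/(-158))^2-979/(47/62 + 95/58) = -175868302429/430179648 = -408.83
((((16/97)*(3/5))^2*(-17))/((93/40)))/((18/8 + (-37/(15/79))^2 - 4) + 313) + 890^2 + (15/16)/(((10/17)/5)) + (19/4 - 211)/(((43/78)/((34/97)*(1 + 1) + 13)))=10883066103914284875995/13828862259925664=786982.03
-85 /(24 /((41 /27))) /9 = -3485 /5832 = -0.60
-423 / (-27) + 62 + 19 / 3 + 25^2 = 709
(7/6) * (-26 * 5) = -455/3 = -151.67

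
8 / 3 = 2.67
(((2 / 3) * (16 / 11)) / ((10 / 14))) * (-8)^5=-7340032 / 165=-44485.04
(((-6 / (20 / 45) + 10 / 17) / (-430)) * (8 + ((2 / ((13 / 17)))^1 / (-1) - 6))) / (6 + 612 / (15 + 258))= -3073 / 1370625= -0.00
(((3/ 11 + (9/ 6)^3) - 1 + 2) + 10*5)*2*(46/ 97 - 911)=-424735689/ 4268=-99516.33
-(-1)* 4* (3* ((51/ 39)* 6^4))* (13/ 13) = 264384/ 13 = 20337.23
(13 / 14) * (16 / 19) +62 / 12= 5.95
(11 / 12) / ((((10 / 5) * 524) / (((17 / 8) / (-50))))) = -187 / 5030400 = -0.00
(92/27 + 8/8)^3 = 1685159/19683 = 85.61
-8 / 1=-8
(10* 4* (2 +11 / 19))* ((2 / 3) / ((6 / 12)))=7840 / 57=137.54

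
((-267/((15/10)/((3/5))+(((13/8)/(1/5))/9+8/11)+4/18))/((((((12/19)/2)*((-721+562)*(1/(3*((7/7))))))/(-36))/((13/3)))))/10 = -5803512/101495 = -57.18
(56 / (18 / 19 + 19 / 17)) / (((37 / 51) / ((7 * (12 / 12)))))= 6457416 / 24679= 261.66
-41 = -41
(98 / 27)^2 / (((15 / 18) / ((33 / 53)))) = 211288 / 21465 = 9.84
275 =275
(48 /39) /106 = 8 /689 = 0.01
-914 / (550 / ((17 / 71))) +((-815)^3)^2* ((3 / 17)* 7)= 120158912675361565883552 / 331925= 362006214281423712.84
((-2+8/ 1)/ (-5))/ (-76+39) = 6/ 185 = 0.03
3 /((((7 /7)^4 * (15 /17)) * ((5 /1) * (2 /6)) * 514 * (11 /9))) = 459 /141350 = 0.00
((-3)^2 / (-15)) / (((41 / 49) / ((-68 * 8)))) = 79968 / 205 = 390.09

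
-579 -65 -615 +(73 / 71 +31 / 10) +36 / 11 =-9774989 / 7810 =-1251.60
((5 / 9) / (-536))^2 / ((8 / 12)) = 25 / 15513984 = 0.00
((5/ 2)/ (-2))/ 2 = -5/ 8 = -0.62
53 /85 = 0.62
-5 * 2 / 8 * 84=-105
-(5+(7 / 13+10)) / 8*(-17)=1717 / 52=33.02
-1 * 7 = -7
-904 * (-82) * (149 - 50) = 7338672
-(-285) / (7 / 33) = 9405 / 7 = 1343.57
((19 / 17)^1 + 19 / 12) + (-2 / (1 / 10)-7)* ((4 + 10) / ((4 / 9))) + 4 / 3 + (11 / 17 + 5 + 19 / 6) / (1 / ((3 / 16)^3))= -353622319 / 417792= -846.41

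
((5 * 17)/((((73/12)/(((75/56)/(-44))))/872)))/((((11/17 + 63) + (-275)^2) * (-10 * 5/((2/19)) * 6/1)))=472515/274838041786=0.00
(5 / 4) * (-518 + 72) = -1115 / 2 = -557.50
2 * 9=18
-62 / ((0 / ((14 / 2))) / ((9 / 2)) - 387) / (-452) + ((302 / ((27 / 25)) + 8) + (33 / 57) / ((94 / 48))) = 67463886139 / 234310698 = 287.92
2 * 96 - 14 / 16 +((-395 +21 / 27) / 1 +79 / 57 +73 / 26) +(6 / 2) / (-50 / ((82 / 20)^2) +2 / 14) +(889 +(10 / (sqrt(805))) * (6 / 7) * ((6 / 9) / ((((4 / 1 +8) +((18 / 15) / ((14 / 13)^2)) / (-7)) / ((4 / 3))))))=2240 * sqrt(805) / 2805057 +31406574257 / 45580392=689.06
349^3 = 42508549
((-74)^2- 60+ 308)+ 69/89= 509505/89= 5724.78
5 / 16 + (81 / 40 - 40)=-3013 / 80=-37.66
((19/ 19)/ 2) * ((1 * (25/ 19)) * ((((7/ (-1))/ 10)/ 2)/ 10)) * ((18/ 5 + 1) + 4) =-301/ 1520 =-0.20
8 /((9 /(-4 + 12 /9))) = -64 /27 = -2.37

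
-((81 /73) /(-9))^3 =729 /389017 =0.00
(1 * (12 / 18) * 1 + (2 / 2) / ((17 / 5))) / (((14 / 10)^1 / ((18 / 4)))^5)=61509375 / 186592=329.65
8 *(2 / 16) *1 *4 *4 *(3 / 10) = 24 / 5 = 4.80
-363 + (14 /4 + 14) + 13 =-665 /2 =-332.50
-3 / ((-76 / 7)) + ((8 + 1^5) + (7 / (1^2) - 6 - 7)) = 249 / 76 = 3.28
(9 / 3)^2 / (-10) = -9 / 10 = -0.90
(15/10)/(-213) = -1/142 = -0.01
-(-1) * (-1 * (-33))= 33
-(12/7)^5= -248832/16807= -14.81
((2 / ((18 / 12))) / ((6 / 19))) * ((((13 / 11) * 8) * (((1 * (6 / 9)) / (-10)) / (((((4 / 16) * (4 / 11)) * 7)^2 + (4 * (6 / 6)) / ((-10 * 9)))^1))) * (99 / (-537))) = 36784 / 27029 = 1.36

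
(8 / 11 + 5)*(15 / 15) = 63 / 11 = 5.73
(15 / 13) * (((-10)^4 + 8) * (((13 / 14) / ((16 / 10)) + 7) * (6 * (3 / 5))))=28676673 / 91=315128.27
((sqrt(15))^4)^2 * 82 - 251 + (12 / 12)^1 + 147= 4151147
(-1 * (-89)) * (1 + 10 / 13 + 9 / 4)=18601 / 52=357.71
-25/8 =-3.12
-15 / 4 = -3.75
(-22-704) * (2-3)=726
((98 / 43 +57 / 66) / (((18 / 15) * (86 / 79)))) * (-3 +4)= 391445 / 162712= 2.41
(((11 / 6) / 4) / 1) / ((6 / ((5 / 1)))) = 55 / 144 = 0.38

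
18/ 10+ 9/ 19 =216/ 95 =2.27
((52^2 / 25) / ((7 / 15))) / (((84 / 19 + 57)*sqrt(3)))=51376*sqrt(3) / 40845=2.18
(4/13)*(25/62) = 50/403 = 0.12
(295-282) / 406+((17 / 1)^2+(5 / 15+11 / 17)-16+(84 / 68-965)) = -14282011 / 20706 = -689.75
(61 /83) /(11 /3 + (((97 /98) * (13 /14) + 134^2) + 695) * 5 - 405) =251076 /31722982381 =0.00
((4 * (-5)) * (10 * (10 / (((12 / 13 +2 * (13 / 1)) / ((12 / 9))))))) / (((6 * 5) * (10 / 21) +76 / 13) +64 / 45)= -50700 / 11033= -4.60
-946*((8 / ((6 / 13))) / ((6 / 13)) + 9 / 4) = -677809 / 18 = -37656.06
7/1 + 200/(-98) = 243/49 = 4.96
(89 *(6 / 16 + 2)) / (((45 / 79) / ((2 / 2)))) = 133589 / 360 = 371.08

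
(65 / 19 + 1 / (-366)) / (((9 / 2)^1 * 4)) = 23771 / 125172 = 0.19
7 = 7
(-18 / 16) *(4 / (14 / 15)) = -135 / 28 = -4.82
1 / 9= 0.11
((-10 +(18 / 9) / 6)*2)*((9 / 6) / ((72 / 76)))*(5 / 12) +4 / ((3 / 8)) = -451 / 216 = -2.09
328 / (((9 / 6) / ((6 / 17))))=1312 / 17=77.18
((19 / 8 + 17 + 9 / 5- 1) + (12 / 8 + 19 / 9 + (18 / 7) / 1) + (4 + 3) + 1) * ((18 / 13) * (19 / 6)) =1645039 / 10920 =150.64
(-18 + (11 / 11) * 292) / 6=137 / 3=45.67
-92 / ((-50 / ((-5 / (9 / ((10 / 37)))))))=-92 / 333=-0.28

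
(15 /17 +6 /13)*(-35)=-10395 /221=-47.04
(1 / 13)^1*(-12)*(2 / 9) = -8 / 39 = -0.21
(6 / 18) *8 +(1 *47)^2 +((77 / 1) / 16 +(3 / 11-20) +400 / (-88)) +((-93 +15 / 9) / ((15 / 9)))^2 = 68577253 / 13200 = 5195.25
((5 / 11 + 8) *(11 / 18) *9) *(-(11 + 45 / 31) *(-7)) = 4053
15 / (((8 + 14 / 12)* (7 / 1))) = 18 / 77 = 0.23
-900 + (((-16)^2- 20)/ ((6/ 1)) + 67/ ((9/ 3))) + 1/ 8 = -20117/ 24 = -838.21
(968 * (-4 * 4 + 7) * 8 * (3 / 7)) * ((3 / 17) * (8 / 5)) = -5018112 / 595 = -8433.80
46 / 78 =23 / 39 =0.59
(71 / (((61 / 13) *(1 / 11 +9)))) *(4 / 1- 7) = -30459 / 6100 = -4.99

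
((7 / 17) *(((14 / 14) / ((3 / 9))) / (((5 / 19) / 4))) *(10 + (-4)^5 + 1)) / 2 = -808374 / 85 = -9510.28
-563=-563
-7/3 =-2.33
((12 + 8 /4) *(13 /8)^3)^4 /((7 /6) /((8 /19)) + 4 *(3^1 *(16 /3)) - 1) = 23973729591032949 /121064390656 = 198024.62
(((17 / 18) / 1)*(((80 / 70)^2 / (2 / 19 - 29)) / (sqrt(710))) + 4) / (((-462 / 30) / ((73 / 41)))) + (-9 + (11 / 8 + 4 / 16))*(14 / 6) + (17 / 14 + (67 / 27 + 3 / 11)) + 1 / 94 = -438815999 / 32049864 + 377264*sqrt(710) / 54268006023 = -13.69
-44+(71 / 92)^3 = -33904361 / 778688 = -43.54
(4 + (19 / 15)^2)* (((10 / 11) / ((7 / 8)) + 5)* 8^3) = 20014592 / 1155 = 17328.65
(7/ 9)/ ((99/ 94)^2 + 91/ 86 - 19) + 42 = 2414851082/ 57559779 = 41.95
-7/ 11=-0.64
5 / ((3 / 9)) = 15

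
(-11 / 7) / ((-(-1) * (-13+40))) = -11 / 189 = -0.06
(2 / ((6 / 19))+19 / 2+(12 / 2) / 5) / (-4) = -511 / 120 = -4.26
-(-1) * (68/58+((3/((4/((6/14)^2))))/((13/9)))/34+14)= 38125127/2512328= 15.18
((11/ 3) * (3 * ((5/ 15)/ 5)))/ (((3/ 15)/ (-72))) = -264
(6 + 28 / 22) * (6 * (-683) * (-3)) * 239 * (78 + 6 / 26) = 1671729522.80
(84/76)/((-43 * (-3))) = 7/817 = 0.01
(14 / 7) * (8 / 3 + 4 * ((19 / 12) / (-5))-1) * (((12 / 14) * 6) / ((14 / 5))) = 72 / 49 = 1.47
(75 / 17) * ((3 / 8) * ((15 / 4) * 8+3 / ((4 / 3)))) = 29025 / 544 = 53.35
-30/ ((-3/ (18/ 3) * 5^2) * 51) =4/ 85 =0.05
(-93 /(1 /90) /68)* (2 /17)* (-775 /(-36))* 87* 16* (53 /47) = -6646756500 /13583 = -489343.78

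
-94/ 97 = -0.97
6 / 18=1 / 3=0.33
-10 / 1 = -10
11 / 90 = 0.12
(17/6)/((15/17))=289/90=3.21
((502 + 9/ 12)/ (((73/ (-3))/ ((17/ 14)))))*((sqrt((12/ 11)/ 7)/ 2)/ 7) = -102561*sqrt(231)/ 2203432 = -0.71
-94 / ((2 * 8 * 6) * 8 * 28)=-47 / 10752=-0.00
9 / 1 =9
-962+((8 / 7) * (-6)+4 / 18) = -61024 / 63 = -968.63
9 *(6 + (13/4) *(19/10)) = 4383/40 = 109.58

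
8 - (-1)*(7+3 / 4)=63 / 4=15.75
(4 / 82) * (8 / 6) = 8 / 123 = 0.07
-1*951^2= -904401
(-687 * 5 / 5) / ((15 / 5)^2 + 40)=-687 / 49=-14.02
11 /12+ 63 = 767 /12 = 63.92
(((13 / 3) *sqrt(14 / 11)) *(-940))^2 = 2090597600 / 99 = 21117147.47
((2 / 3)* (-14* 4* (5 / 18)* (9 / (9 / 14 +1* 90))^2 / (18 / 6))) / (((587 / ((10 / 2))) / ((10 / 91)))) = -0.00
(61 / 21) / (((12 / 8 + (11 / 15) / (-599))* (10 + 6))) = 182695 / 1508248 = 0.12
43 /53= 0.81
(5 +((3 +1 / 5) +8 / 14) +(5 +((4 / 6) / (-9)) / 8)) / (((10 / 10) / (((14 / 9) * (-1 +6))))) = 52021 / 486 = 107.04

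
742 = 742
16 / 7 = 2.29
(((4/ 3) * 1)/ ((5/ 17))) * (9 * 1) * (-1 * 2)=-408/ 5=-81.60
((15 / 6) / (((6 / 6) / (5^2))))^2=15625 / 4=3906.25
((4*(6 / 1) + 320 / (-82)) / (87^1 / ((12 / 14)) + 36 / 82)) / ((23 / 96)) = 158208 / 192257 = 0.82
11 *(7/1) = 77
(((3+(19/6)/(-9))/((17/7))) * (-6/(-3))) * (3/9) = 1001/1377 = 0.73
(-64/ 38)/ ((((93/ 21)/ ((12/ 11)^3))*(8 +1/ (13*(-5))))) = -8386560/ 135624907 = -0.06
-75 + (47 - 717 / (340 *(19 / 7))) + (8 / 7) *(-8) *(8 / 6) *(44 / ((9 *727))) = -28.86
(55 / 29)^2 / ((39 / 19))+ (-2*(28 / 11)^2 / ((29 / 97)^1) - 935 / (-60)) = -412883413 / 15874716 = -26.01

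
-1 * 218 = -218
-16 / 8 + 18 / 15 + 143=711 / 5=142.20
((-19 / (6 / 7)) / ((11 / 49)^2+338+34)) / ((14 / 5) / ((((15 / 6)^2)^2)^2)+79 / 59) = -36798138671875 / 828127263143898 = -0.04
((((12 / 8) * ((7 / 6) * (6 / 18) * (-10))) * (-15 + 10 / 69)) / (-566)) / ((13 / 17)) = -609875 / 3046212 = -0.20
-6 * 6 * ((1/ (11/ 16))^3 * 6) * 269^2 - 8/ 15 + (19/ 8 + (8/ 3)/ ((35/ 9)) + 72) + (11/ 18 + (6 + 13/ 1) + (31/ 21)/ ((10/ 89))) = -48099353.05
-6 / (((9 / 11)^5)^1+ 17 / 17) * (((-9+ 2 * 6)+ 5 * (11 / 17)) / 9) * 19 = -162178357 / 2806275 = -57.79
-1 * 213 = -213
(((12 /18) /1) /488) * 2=1 /366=0.00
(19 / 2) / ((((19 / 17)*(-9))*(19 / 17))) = -289 / 342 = -0.85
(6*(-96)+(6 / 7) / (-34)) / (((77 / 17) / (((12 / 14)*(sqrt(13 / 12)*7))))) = -68547*sqrt(39) / 539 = -794.20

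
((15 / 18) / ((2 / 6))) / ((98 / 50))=125 / 98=1.28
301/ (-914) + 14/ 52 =-357/ 5941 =-0.06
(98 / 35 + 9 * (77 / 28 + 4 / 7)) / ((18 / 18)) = 32.69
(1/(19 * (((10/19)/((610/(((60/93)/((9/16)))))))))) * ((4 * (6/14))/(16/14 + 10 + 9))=17019/3760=4.53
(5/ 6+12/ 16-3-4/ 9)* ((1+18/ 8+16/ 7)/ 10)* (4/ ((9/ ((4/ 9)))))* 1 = -0.20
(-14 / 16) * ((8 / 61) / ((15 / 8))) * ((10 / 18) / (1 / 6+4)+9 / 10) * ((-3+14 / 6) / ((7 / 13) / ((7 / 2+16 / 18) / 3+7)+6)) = 1289197 / 185411025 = 0.01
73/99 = 0.74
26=26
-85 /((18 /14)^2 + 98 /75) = -312375 /10877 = -28.72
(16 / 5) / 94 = 0.03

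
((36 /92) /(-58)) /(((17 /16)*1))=-72 /11339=-0.01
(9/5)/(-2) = -9/10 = -0.90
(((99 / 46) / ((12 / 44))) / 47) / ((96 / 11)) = 1331 / 69184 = 0.02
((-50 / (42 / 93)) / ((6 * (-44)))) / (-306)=-775 / 565488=-0.00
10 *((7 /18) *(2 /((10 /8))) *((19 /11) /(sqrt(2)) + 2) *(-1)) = -20.04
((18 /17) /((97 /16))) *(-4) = -1152 /1649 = -0.70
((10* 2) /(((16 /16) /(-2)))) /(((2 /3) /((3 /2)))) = -90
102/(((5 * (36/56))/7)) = 3332/15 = 222.13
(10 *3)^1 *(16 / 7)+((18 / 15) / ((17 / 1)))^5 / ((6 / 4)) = 2129785536288 / 31059371875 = 68.57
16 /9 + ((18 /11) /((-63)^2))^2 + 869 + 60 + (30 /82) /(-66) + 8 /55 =8981682292991 /9648202410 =930.92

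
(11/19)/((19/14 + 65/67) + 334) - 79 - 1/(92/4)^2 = -250496834578/3170839225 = -79.00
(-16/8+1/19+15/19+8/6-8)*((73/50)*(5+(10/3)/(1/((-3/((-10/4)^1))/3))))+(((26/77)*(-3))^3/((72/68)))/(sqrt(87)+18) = -72.39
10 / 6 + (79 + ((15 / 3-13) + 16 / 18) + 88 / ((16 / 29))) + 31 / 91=382303 / 1638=233.40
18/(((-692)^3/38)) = -171/82843472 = -0.00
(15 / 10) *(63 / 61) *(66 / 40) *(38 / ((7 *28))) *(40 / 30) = 5643 / 8540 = 0.66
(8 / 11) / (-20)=-2 / 55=-0.04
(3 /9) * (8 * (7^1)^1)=56 /3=18.67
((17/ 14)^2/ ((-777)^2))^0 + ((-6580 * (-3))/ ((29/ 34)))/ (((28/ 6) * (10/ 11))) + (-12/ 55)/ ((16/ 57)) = 34805861/ 6380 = 5455.46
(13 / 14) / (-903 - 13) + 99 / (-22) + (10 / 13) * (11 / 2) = -45053 / 166712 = -0.27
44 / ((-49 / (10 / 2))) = -220 / 49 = -4.49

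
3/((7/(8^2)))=192/7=27.43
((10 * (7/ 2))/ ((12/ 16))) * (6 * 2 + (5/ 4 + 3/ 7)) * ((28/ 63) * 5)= 38300/ 27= 1418.52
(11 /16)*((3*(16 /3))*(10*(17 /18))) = 935 /9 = 103.89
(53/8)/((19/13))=689/152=4.53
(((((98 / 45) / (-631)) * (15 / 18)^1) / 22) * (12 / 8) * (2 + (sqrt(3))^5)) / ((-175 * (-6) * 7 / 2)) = -0.00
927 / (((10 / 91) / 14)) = 590499 / 5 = 118099.80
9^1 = 9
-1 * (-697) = 697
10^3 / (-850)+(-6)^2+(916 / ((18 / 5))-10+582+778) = 250808 / 153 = 1639.27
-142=-142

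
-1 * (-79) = 79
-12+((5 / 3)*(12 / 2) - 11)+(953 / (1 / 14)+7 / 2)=26665 / 2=13332.50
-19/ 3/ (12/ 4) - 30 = -289/ 9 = -32.11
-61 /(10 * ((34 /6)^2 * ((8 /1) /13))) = -7137 /23120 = -0.31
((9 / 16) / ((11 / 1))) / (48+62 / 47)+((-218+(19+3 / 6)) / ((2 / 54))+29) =-2174673001 / 407968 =-5330.50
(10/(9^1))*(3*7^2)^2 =24010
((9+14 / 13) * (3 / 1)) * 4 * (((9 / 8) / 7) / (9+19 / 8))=14148 / 8281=1.71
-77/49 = -11/7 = -1.57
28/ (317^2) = 28/ 100489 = 0.00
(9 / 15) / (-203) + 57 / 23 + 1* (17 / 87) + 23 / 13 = 4042364 / 910455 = 4.44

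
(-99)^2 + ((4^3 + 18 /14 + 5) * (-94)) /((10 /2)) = 296787 /35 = 8479.63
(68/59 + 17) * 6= 6426/59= 108.92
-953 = -953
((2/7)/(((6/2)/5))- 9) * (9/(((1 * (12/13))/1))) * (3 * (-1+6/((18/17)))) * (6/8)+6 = -6933/8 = -866.62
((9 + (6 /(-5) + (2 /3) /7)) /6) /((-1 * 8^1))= -0.16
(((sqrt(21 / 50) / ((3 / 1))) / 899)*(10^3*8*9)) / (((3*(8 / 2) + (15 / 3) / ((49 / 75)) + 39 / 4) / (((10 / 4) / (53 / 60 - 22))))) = -3360000*sqrt(42) / 312583199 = -0.07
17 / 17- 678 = -677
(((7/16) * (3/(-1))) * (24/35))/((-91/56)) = 36/65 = 0.55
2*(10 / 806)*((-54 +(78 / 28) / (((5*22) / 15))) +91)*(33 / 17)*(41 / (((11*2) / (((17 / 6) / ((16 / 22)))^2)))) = 50.93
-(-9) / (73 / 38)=342 / 73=4.68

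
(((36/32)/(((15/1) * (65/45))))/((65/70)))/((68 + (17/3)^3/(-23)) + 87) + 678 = 209323098249/308735960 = 678.00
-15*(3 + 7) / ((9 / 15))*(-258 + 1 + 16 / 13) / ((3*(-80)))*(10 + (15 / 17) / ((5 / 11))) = -16874375 / 5304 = -3181.44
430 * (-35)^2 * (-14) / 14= -526750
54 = 54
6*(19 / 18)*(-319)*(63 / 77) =-1653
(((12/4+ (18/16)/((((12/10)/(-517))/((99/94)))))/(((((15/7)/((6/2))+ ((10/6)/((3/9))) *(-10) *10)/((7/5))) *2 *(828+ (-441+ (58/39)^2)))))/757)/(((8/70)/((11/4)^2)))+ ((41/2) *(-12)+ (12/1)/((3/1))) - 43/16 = -523248939956816181/2138438954414080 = -244.69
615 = 615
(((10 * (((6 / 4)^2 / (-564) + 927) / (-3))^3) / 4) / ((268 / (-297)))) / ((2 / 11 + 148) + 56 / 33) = 614842311441853161315 / 1127385444712448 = 545370.10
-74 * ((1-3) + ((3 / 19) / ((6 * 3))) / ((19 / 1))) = 160247 / 1083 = 147.97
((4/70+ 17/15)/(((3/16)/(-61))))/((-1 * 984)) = 3050/7749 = 0.39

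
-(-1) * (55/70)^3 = 0.49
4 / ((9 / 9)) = 4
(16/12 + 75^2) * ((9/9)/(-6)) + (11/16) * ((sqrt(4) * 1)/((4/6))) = -134735/144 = -935.66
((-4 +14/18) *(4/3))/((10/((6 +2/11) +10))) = -10324/1485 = -6.95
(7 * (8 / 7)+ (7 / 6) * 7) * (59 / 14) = 5723 / 84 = 68.13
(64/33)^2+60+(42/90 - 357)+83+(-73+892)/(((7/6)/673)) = 2571326261/5445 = 472236.23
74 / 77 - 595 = -45741 / 77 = -594.04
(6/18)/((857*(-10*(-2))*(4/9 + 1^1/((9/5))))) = 1/51420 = 0.00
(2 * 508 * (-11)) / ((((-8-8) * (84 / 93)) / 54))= 1169289 / 28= 41760.32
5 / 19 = 0.26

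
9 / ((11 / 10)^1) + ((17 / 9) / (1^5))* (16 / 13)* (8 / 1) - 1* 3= 30605 / 1287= 23.78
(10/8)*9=45/4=11.25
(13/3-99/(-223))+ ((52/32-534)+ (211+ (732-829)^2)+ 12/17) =9093.11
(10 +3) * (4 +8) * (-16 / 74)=-1248 / 37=-33.73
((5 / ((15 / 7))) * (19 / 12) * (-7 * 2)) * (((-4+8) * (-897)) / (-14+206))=278369 / 288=966.56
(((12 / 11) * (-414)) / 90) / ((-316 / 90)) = 1242 / 869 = 1.43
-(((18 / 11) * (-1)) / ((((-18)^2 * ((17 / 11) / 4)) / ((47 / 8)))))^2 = -2209 / 374544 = -0.01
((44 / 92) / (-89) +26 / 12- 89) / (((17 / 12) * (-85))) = 2133106 / 2957915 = 0.72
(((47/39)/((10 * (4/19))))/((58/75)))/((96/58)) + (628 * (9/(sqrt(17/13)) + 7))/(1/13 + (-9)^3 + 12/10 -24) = -183690 * sqrt(221)/415327 -1317329665/243919104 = -11.98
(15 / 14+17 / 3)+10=16.74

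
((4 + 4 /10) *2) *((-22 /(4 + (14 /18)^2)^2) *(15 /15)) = -6351048 /695645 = -9.13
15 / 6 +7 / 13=79 / 26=3.04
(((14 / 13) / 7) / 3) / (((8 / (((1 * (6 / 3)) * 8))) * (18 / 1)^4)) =1 / 1023516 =0.00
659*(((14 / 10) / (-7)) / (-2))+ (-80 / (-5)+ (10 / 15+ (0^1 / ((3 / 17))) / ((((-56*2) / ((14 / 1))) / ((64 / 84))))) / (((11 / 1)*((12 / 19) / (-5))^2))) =1018097 / 11880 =85.70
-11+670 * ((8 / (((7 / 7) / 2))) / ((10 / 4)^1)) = 4277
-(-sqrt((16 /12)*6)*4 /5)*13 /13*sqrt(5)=8*sqrt(10) /5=5.06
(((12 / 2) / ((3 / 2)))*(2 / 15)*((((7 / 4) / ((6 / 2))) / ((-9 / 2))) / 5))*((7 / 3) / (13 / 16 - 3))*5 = 448 / 6075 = 0.07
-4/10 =-2/5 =-0.40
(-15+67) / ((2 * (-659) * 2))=-13 / 659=-0.02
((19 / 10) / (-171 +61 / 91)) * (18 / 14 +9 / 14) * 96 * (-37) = 76.41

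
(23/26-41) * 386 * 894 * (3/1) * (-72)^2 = -2798758230912/13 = -215289094685.54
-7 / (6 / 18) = -21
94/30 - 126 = -1843/15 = -122.87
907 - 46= 861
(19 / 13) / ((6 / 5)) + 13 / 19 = 2819 / 1482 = 1.90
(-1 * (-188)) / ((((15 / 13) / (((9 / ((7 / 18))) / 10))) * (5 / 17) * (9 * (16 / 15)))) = 93483 / 700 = 133.55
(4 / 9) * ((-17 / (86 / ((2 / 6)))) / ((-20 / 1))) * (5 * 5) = 85 / 2322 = 0.04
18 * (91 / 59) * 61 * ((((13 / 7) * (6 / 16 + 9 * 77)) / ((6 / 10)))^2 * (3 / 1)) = 23401163831.07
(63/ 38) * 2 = 63/ 19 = 3.32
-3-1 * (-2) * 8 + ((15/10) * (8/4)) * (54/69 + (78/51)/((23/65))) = 11071/391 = 28.31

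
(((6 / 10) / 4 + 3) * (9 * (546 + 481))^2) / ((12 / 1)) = 1794094029 / 80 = 22426175.36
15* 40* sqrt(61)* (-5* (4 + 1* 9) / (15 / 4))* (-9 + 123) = -1185600* sqrt(61) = -9259832.02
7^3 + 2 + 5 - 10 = 340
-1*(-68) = 68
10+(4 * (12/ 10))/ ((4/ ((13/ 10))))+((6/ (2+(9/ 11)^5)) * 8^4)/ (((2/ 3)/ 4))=62317.41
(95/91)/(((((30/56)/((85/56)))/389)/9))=1884705/182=10355.52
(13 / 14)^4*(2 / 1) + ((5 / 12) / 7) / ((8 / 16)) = 92543 / 57624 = 1.61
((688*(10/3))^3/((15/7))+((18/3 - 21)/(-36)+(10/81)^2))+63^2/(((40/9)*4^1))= 5908787467586881/1049760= 5628703196.53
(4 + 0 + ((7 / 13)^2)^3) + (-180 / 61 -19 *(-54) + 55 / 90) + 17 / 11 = 60002262460945 / 58298199102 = 1029.23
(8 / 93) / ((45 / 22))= 176 / 4185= 0.04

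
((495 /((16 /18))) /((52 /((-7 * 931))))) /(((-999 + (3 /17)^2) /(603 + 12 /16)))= 2251478985525 /53377792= 42180.07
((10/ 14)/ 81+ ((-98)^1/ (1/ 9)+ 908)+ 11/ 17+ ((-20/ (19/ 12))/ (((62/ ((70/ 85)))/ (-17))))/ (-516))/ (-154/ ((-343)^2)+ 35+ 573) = 7810535368706/ 178188855874443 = 0.04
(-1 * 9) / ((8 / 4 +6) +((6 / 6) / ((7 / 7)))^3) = -1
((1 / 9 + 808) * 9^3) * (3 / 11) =1767339 / 11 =160667.18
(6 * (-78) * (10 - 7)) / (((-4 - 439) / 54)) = 75816 / 443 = 171.14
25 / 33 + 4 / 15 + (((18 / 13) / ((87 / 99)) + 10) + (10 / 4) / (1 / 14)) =2960948 / 62205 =47.60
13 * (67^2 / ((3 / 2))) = 116714 / 3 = 38904.67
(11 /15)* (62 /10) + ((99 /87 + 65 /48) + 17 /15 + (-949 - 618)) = -54247211 /34800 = -1558.83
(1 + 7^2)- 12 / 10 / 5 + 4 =1344 / 25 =53.76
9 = 9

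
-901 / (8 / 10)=-4505 / 4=-1126.25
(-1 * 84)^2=7056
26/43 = 0.60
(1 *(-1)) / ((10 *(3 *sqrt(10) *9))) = -0.00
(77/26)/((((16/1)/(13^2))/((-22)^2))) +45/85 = 2059129/136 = 15140.65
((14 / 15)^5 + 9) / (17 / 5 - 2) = 7372199 / 1063125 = 6.93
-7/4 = -1.75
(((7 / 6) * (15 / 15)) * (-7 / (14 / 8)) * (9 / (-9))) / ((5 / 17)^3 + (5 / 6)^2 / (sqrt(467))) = -13876355808 / 45033845 + 4055111592 * sqrt(467) / 225169225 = 81.05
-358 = -358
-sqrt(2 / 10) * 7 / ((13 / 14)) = -98 * sqrt(5) / 65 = -3.37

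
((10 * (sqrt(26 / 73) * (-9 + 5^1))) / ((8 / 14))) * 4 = -167.10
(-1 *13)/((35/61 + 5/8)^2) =-238144/26325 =-9.05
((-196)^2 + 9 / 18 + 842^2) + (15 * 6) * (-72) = 1481801 / 2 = 740900.50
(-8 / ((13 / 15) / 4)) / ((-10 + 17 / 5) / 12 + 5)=-9600 / 1157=-8.30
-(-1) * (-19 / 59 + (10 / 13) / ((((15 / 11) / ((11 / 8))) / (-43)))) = -309941 / 9204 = -33.67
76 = 76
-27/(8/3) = -81/8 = -10.12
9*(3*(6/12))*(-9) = -243/2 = -121.50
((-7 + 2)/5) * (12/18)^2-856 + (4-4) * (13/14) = -856.44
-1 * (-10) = 10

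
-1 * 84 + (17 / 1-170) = -237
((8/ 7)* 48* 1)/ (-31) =-384/ 217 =-1.77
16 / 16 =1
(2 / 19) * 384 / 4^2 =48 / 19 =2.53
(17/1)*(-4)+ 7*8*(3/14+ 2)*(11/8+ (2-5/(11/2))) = 5231/22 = 237.77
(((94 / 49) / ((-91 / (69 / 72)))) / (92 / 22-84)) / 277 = 11891 / 13013466648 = 0.00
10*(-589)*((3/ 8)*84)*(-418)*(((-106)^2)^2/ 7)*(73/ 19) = 5373989463062880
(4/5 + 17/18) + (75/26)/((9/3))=1583/585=2.71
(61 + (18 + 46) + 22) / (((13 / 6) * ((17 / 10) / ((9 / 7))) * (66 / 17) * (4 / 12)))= 5670 / 143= 39.65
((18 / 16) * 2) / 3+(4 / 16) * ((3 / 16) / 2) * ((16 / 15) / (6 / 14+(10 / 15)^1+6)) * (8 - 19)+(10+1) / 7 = 95233 / 41720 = 2.28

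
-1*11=-11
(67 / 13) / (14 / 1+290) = 67 / 3952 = 0.02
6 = 6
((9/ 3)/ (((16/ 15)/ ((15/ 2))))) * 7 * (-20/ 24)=-7875/ 64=-123.05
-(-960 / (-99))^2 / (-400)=256 / 1089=0.24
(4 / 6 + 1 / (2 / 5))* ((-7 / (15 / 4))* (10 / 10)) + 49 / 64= -14819 / 2880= -5.15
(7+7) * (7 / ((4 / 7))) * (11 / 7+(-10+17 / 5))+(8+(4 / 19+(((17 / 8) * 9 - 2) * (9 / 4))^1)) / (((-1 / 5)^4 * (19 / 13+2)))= 69103037 / 9120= 7577.09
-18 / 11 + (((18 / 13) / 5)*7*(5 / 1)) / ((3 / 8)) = 24.21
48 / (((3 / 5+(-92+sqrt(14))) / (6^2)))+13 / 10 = -36774313 / 2084990 - 43200 * sqrt(14) / 208499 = -18.41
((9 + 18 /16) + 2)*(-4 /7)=-97 /14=-6.93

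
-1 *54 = -54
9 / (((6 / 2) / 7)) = 21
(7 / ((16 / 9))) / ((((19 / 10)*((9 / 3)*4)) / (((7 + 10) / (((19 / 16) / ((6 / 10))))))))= 1071 / 722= 1.48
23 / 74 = 0.31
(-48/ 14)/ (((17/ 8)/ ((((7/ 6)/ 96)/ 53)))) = -1/ 2703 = -0.00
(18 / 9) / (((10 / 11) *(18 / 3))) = 11 / 30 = 0.37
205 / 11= 18.64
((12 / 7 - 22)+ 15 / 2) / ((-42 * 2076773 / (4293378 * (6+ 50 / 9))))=740051156 / 101761877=7.27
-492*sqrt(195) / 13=-528.49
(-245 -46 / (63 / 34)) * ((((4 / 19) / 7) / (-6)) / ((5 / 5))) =1.35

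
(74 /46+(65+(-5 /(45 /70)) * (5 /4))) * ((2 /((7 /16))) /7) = 376816 /10143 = 37.15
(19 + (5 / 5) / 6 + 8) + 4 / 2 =175 / 6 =29.17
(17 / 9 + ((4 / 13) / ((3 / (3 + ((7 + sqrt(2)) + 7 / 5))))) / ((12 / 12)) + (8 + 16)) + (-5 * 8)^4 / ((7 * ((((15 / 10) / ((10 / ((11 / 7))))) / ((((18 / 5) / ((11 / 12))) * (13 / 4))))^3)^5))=4 * sqrt(2) / 39 + 376622379283084658378324735744661377913437535535091450042641316029 / 10207900327298548281356900195973585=36895185807790427503952390000000.00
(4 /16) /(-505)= -1 /2020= -0.00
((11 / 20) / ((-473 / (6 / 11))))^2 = 9 / 22372900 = 0.00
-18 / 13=-1.38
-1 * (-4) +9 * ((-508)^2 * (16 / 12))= 3096772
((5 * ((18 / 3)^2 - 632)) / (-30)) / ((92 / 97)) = 14453 / 138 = 104.73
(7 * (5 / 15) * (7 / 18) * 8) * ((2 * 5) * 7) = 13720 / 27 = 508.15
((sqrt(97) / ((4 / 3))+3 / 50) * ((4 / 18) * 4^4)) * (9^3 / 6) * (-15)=-77760 * sqrt(97)- 31104 / 5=-772067.98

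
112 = 112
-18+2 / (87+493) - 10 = -8119 / 290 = -28.00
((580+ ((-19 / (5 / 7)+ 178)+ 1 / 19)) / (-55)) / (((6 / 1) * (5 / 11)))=-34744 / 7125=-4.88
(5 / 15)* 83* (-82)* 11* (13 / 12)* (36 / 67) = -973258 / 67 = -14526.24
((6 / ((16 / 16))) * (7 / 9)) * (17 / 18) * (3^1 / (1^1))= 13.22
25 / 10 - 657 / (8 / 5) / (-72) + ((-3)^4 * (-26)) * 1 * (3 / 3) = -134259 / 64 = -2097.80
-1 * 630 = -630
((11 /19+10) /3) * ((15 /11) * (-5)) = -5025 /209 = -24.04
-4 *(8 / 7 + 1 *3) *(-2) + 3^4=799 / 7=114.14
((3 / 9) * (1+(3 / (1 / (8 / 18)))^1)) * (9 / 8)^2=63 / 64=0.98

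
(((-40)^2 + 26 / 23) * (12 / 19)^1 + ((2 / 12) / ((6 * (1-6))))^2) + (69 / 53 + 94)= 830367408361 / 750416400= 1106.54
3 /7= 0.43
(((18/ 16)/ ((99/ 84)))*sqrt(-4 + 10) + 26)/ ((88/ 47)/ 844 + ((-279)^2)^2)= 208257*sqrt(6)/ 1321964543761378 + 257842/ 60089297443699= 0.00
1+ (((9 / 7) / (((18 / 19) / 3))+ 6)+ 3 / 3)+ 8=281 / 14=20.07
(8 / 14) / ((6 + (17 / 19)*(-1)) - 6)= -76 / 119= -0.64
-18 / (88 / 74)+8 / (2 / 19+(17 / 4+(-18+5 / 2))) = -26857 / 1694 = -15.85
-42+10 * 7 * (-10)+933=191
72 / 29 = 2.48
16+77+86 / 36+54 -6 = 2581 / 18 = 143.39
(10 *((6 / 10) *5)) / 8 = 15 / 4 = 3.75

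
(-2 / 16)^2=1 / 64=0.02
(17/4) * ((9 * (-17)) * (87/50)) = -226287/200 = -1131.44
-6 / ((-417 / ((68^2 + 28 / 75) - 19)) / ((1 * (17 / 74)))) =15.22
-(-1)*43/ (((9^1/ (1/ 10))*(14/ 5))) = 43/ 252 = 0.17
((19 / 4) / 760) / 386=1 / 61760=0.00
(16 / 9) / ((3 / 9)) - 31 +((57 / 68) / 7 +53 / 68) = -8842 / 357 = -24.77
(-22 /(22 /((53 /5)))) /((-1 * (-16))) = -53 /80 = -0.66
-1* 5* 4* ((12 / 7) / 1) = -34.29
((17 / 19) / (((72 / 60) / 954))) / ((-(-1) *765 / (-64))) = -3392 / 57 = -59.51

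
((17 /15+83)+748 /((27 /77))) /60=149669 /4050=36.96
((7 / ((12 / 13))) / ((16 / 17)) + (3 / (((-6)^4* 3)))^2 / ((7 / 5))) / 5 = 94732097 / 58786560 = 1.61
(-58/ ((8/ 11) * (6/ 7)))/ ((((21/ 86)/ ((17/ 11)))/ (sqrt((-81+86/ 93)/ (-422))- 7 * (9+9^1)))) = 148393/ 2- 21199 * sqrt(292264962)/ 1412856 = 73939.99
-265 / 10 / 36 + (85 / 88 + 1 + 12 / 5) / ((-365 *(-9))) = -59003 / 80300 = -0.73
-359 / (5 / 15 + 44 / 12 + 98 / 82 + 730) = -14719 / 30143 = -0.49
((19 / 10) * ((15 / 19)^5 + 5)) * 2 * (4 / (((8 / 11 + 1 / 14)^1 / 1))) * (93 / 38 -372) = -37321.45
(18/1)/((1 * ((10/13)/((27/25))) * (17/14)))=44226/2125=20.81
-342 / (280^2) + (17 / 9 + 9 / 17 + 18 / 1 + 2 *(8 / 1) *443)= 42633423437 / 5997600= 7108.41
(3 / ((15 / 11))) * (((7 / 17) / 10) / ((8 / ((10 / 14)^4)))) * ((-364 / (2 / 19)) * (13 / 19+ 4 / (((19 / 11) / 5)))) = -832975 / 6664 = -125.00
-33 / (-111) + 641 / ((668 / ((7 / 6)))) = 210107 / 148296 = 1.42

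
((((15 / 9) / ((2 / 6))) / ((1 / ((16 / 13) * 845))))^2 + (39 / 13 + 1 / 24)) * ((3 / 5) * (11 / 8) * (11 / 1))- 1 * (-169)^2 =78515029313 / 320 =245359466.60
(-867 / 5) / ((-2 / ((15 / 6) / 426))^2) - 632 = -611696549 / 967872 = -632.00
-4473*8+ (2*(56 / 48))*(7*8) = -106960 / 3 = -35653.33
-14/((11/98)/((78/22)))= -53508/121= -442.21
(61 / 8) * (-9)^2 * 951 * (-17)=-79881147 / 8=-9985143.38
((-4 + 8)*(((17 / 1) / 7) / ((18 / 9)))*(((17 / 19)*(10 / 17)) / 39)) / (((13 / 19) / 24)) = 2720 / 1183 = 2.30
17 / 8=2.12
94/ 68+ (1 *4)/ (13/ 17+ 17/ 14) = 54505/ 16014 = 3.40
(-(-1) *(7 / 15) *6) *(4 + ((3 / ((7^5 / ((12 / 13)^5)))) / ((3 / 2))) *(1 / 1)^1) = 49923566936 / 4457372465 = 11.20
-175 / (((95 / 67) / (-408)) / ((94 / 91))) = 12847920 / 247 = 52015.87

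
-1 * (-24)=24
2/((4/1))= 1/2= 0.50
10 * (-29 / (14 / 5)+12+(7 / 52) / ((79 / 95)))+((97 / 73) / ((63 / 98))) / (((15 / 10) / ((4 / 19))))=9873656357 / 538441722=18.34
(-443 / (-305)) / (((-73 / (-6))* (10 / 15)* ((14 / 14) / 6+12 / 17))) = 406674 / 1981585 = 0.21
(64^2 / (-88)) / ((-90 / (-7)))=-1792 / 495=-3.62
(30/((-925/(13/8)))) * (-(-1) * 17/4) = -663/2960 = -0.22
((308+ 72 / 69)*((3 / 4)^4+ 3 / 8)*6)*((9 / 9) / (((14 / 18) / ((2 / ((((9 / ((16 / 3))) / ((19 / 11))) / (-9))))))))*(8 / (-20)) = 107568918 / 8855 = 12147.82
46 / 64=23 / 32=0.72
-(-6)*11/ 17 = 66/ 17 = 3.88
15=15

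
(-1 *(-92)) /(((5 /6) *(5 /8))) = 4416 /25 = 176.64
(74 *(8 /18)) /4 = 74 /9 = 8.22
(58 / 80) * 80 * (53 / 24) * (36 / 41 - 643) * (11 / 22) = -40464599 / 984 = -41122.56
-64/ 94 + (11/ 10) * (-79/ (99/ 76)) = -142534/ 2115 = -67.39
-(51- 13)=-38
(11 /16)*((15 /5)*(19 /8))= 627 /128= 4.90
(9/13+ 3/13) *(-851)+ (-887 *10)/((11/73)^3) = -44871142442/17303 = -2593257.96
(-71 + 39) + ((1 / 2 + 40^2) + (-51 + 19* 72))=2885.50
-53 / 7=-7.57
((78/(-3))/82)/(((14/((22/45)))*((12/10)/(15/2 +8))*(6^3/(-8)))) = 0.01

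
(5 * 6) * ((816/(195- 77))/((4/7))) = 21420/59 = 363.05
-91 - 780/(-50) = -377/5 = -75.40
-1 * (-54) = 54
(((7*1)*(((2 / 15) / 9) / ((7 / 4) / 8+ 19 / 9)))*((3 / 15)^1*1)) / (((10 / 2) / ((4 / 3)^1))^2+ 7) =7168 / 16959525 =0.00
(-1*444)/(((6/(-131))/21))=203574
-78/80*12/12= -39/40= -0.98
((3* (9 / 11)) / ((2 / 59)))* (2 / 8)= 1593 / 88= 18.10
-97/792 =-0.12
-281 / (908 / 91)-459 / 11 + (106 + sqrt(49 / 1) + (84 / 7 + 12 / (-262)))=72048629 / 1308428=55.07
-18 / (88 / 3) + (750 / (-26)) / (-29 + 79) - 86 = -49873 / 572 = -87.19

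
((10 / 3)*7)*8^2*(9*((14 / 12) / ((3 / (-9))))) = -47040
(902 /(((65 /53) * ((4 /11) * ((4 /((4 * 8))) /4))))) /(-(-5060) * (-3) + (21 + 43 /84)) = -353381952 /82765345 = -4.27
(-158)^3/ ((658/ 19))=-37470964/ 329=-113893.51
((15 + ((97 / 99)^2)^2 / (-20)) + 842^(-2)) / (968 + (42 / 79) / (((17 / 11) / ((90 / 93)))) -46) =26499505378094295209 / 1634445297096569019315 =0.02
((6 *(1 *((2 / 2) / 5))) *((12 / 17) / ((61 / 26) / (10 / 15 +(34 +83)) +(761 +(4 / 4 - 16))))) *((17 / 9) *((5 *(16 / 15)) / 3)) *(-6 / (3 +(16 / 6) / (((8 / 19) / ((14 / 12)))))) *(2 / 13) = -2168832 / 6401917885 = -0.00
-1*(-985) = 985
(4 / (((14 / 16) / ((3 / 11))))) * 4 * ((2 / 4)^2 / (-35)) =-96 / 2695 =-0.04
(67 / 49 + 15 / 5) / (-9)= -214 / 441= -0.49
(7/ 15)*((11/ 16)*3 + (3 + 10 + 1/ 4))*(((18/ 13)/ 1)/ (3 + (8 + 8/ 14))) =2401/ 2808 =0.86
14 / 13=1.08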